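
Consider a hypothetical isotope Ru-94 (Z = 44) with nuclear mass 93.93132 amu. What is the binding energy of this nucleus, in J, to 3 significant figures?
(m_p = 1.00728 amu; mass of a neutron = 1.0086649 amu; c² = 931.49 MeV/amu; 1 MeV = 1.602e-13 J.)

Mass of separated nucleons = 44(1.00728) + 50(1.0086649) = 44.32032 + 50.4332450 = 94.7535650 amu
The mass defect is 94.7535650 − 93.93132 = 0.8222450 amu.
Converting to energy: 0.8222450 amu × 931.49 MeV/amu = 765.913 MeV
In joules: 765.913 MeV × 1.602e-13 J/MeV = 1.2270e-10 J

1.23e-10 J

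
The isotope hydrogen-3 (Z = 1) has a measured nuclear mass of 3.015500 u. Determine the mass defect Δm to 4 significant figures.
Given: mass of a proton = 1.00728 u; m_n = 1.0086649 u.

0.009110 u

With 1 protons and 2 neutrons (A = 3):
Total constituent mass: 1 × 1.00728 + 2 × 1.0086649 = 3.0246098 u
Mass defect Δm = 3.0246098 − 3.015500 = 0.0091098 u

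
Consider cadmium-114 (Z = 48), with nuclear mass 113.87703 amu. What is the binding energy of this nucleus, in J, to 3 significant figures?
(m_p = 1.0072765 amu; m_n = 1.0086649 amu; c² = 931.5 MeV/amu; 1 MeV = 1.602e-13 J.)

1.56e-10 J

Total constituent mass: 48 × 1.0072765 + 66 × 1.0086649 = 114.9211554 amu
Δm = 114.9211554 − 113.87703 = 1.0441254 amu
E_B = 1.0441254 × 931.5 = 972.603 MeV
In joules: 972.603 MeV × 1.602e-13 J/MeV = 1.5581e-10 J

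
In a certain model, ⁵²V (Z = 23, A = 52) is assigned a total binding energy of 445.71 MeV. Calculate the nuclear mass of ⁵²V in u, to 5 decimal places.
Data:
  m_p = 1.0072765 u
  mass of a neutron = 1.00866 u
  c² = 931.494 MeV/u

Mass defect = 445.71 MeV / (931.494 MeV/u) = 0.4784894 u
Constituent mass = 23(1.0072765) + 29(1.00866) = 52.4184995 u
Nuclear mass = 52.4184995 − 0.4784894 = 51.9400101 u ≈ 51.94001 u (to 5 decimal places)

51.94001 u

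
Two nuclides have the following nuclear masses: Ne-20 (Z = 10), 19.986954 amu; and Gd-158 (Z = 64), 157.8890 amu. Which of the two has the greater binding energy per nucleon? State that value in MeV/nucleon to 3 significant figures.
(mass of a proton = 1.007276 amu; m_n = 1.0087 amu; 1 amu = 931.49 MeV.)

Ne-20: Σm = 10(1.007276) + 10(1.0087) = 20.159760 amu; Δm = 0.172806 amu; E_B = 160.967 MeV; E_B/A = 8.048 MeV
Gd-158: Σm = 64(1.007276) + 94(1.0087) = 159.283464 amu; Δm = 1.394464 amu; E_B = 1298.9 MeV; E_B/A = 8.221 MeV
Gd-158 has the higher binding energy per nucleon, so it is the more tightly bound nucleus.

Gd-158; 8.22 MeV/nucleon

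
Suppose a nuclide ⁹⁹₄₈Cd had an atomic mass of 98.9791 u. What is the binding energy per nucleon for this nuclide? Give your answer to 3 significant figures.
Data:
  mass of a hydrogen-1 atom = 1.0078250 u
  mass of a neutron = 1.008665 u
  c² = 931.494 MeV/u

The nucleus contains 48 protons and 99 − 48 = 51 neutrons.
Σm = 48·m(¹H) + 51·m_n = 48.3756000 + 51.441915 = 99.8175150 u
Mass defect Δm = 99.8175150 − 98.9791 = 0.8384150 u
E_B = 0.8384150 × 931.494 = 780.979 MeV
Dividing by A = 99 gives 7.889 MeV per nucleon.

7.89 MeV/nucleon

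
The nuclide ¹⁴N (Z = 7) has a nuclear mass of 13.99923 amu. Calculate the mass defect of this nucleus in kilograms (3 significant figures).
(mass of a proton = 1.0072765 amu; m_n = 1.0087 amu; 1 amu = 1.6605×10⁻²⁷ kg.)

Total constituent mass: 7 × 1.0072765 + 7 × 1.0087 = 14.1118355 amu
Mass defect Δm = 14.1118355 − 13.99923 = 0.1126055 amu
In SI units: 0.1126055 amu × 1.6605×10⁻²⁷ kg/amu = 1.8698e-28 kg

1.87e-28 kg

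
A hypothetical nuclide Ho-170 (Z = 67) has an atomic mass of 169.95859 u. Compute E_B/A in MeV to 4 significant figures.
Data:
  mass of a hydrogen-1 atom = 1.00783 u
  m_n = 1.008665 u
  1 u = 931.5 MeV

7.992 MeV/nucleon

Z = 67, so N = A − Z = 170 − 67 = 103.
Mass of separated nucleons = 67(1.00783) + 103(1.008665) = 67.52461 + 103.892495 = 171.417105 u
Δm = 171.417105 − 169.95859 = 1.458515 u
Converting to energy: 1.458515 u × 931.5 MeV/u = 1358.61 MeV
Dividing by A = 170 gives 7.992 MeV per nucleon.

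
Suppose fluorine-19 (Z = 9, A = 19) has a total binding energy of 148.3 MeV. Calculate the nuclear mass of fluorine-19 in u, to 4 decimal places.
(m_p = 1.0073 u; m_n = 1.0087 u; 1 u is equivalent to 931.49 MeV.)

18.9935 u

Mass defect = 148.3 MeV / (931.49 MeV/u) = 0.159207 u
Constituent mass = 9(1.0073) + 10(1.0087) = 19.1527 u
Nuclear mass = 19.1527 − 0.159207 = 18.993493 u ≈ 18.9935 u (to 4 decimal places)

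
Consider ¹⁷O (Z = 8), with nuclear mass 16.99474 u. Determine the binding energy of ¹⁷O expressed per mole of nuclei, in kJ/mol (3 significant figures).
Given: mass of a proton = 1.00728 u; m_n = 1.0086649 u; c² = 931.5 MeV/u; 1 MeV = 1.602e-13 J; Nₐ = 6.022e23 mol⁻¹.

1.27e+10 kJ/mol

Total constituent mass: 8 × 1.00728 + 9 × 1.0086649 = 17.1362241 u
Δm = 17.1362241 − 16.99474 = 0.1414841 u
E_B = 0.1414841 × 931.5 = 131.792 MeV
Per nucleus in joules: 131.792 MeV × 1.602e-13 J/MeV = 2.1113e-11 J
Per mole: 2.1113e-11 J × 6.022e23 mol⁻¹ = 1.2714e+13 J/mol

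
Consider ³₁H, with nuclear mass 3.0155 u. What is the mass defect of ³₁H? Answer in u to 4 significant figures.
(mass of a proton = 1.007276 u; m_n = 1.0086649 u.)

0.009106 u

Σm = 1·m_p + 2·m_n = 1.007276 + 2.0173298 = 3.0246058 u
Δm = 3.0246058 − 3.0155 = 0.0091058 u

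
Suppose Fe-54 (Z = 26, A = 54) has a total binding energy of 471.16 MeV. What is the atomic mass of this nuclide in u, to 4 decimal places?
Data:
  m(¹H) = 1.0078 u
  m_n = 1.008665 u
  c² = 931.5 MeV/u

53.9396 u

Mass defect = 471.16 MeV / (931.5 MeV/u) = 0.505808 u
Constituent mass = 26(1.0078) + 28(1.008665) = 54.445420 u
Atomic mass = 54.445420 − 0.505808 = 53.939612 u ≈ 53.9396 u (to 4 decimal places)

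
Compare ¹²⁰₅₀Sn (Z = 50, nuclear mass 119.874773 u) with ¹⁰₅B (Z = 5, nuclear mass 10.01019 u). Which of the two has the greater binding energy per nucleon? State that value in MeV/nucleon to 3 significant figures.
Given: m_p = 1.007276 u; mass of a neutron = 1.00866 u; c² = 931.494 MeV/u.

¹²⁰₅₀Sn: Σm = 50(1.007276) + 70(1.00866) = 120.970000 u; Δm = 1.095227 u; E_B = 1020.2 MeV; E_B/A = 8.502 MeV
¹⁰₅B: Σm = 5(1.007276) + 5(1.00866) = 10.079680 u; Δm = 0.069490 u; E_B = 64.730 MeV; E_B/A = 6.473 MeV
¹²⁰₅₀Sn has the higher binding energy per nucleon, so it is the more tightly bound nucleus.

¹²⁰₅₀Sn; 8.50 MeV/nucleon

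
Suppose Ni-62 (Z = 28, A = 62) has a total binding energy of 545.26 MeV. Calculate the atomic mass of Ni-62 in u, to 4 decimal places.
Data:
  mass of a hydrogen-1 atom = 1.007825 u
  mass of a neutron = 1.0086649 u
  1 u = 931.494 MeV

61.9283 u

Mass defect = 545.26 MeV / (931.494 MeV/u) = 0.585361 u
Constituent mass = 28(1.007825) + 34(1.0086649) = 62.5137066 u
Atomic mass = 62.5137066 − 0.585361 = 61.9283456 u ≈ 61.9283 u (to 4 decimal places)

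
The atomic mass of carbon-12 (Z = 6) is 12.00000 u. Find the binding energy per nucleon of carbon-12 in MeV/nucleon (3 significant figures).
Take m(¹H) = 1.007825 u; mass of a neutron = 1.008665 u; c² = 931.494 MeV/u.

7.68 MeV/nucleon

With 6 protons and 6 neutrons (A = 12):
Σm = 6·m(¹H) + 6·m_n = 6.046950 + 6.051990 = 12.098940 u
The mass defect is 12.098940 − 12.00000 = 0.098940 u.
E_B = 0.098940 × 931.494 = 92.1620 MeV
BE/A = 92.1620 MeV / 12 = 7.680 MeV/nucleon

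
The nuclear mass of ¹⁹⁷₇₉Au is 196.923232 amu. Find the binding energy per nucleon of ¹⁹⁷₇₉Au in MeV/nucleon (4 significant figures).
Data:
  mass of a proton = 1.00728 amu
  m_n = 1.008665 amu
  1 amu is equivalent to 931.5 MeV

7.917 MeV/nucleon

The nucleus contains 79 protons and 197 − 79 = 118 neutrons.
Mass of separated nucleons = 79(1.00728) + 118(1.008665) = 79.57512 + 119.022470 = 198.597590 amu
Δm = 198.597590 − 196.923232 = 1.674358 amu
Converting to energy: 1.674358 amu × 931.5 MeV/amu = 1559.66 MeV
Per nucleon: 1559.66 / 197 = 7.917 MeV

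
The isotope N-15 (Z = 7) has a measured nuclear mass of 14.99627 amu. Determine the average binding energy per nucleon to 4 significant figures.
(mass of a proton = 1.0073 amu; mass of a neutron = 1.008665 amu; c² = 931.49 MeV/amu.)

7.710 MeV/nucleon

Mass of separated nucleons = 7(1.0073) + 8(1.008665) = 7.0511 + 8.069320 = 15.120420 amu
The mass defect is 15.120420 − 14.99627 = 0.124150 amu.
E_B = 0.124150 × 931.49 = 115.644 MeV
Dividing by A = 15 gives 7.710 MeV per nucleon.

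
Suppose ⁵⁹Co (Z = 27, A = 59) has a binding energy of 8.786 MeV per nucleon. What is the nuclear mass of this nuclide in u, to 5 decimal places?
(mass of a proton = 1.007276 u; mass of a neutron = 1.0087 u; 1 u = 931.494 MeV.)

Total binding energy = 59 × 8.786 = 518.374 MeV
Mass defect = 518.374 MeV / (931.494 MeV/u) = 0.5564974 u
Constituent mass = 27(1.007276) + 32(1.0087) = 59.474852 u
Nuclear mass = 59.474852 − 0.5564974 = 58.9183546 u ≈ 58.91835 u (to 5 decimal places)

58.91835 u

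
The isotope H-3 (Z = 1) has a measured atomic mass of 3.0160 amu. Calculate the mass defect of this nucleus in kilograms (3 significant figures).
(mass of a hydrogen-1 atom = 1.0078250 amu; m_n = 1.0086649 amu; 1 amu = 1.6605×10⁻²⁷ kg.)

1.52e-29 kg

Z = 1, so N = A − Z = 3 − 1 = 2.
Total constituent mass: 1 × 1.0078250 + 2 × 1.0086649 = 3.0251548 amu
The mass defect is 3.0251548 − 3.0160 = 0.0091548 amu.
In SI units: 0.0091548 amu × 1.6605×10⁻²⁷ kg/amu = 1.5202e-29 kg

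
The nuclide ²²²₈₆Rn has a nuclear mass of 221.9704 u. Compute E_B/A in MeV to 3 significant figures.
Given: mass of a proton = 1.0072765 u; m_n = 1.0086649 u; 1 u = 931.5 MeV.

7.69 MeV/nucleon

Mass of separated nucleons = 86(1.0072765) + 136(1.0086649) = 86.6257790 + 137.1784264 = 223.8042054 u
Mass defect Δm = 223.8042054 − 221.9704 = 1.8338054 u
E_B = 1.8338054 × 931.5 = 1708.19 MeV
Per nucleon: 1708.19 / 222 = 7.6945 MeV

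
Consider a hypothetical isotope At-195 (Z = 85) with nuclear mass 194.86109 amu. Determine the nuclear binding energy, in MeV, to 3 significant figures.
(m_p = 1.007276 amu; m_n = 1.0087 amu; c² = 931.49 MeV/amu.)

With 85 protons and 110 neutrons (A = 195):
Total constituent mass: 85 × 1.007276 + 110 × 1.0087 = 196.575460 amu
Mass defect Δm = 196.575460 − 194.86109 = 1.714370 amu
Converting to energy: 1.714370 amu × 931.49 MeV/amu = 1596.92 MeV

1600 MeV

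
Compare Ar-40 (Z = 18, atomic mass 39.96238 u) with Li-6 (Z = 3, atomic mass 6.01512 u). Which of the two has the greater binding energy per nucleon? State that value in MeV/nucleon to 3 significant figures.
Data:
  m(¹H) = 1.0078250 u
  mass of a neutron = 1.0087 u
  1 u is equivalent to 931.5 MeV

Ar-40; 8.61 MeV/nucleon

Ar-40: Σm = 18(1.0078250) + 22(1.0087) = 40.3322500 u; Δm = 0.3698700 u; E_B = 344.53 MeV; E_B/A = 8.613 MeV
Li-6: Σm = 3(1.0078250) + 3(1.0087) = 6.0495750 u; Δm = 0.0344550 u; E_B = 32.095 MeV; E_B/A = 5.349 MeV
Ar-40 has the higher binding energy per nucleon, so it is the more tightly bound nucleus.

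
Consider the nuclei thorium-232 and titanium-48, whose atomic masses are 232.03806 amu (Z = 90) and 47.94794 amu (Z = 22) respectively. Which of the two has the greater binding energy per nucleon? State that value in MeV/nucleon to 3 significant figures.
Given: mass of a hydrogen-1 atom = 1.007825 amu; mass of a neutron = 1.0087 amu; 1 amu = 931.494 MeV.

titanium-48; 8.74 MeV/nucleon

thorium-232: Σm = 90(1.007825) + 142(1.0087) = 233.939650 amu; Δm = 1.901590 amu; E_B = 1771.3197 MeV; E_B/A = 7.634999 MeV
titanium-48: Σm = 22(1.007825) + 26(1.0087) = 48.398350 amu; Δm = 0.450410 amu; E_B = 419.55 MeV; E_B/A = 8.741 MeV
titanium-48 has the higher binding energy per nucleon, so it is the more tightly bound nucleus.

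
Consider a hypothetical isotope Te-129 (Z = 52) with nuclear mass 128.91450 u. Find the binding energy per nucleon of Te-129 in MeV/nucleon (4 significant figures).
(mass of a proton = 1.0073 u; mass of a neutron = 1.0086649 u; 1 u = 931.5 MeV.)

With 52 protons and 77 neutrons (A = 129):
Total constituent mass: 52 × 1.0073 + 77 × 1.0086649 = 130.0467973 u
Mass defect Δm = 130.0467973 − 128.91450 = 1.1322973 u
Binding energy = Δm·c² = 1.1322973 × 931.5 MeV/u = 1054.73 MeV
Per nucleon: 1054.73 / 129 = 8.176 MeV

8.176 MeV/nucleon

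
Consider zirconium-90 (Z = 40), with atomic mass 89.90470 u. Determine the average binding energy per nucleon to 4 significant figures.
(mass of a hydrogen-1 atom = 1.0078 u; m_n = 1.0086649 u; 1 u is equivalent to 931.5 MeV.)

8.700 MeV/nucleon

The nucleus contains 40 protons and 90 − 40 = 50 neutrons.
Mass of separated nucleons = 40(1.0078) + 50(1.0086649) = 40.3120 + 50.4332450 = 90.7452450 u
The mass defect is 90.7452450 − 89.90470 = 0.8405450 u.
E_B = 0.8405450 × 931.5 = 782.968 MeV
Dividing by A = 90 gives 8.700 MeV per nucleon.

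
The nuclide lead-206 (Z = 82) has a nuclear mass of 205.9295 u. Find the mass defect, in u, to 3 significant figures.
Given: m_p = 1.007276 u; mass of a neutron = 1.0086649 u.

The nucleus contains 82 protons and 206 − 82 = 124 neutrons.
Σm = 82·m_p + 124·m_n = 82.596632 + 125.0744476 = 207.6710796 u
Δm = 207.6710796 − 205.9295 = 1.7415796 u

1.74 u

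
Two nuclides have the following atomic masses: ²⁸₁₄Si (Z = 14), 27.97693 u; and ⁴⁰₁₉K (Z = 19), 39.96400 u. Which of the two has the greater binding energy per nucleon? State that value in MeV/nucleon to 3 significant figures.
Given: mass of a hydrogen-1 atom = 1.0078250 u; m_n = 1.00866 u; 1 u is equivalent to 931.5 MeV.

⁴⁰₁₉K; 8.54 MeV/nucleon

²⁸₁₄Si: Σm = 14(1.0078250) + 14(1.00866) = 28.2307900 u; Δm = 0.2538600 u; E_B = 236.47 MeV; E_B/A = 8.445 MeV
⁴⁰₁₉K: Σm = 19(1.0078250) + 21(1.00866) = 40.3305350 u; Δm = 0.3665350 u; E_B = 341.43 MeV; E_B/A = 8.536 MeV
⁴⁰₁₉K has the higher binding energy per nucleon, so it is the more tightly bound nucleus.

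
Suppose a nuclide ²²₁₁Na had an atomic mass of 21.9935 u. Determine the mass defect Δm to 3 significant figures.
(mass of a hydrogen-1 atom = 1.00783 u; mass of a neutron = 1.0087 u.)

Z = 11, so N = A − Z = 22 − 11 = 11.
Mass of separated nucleons = 11(1.00783) + 11(1.0087) = 11.08613 + 11.0957 = 22.18183 u
Mass defect Δm = 22.18183 − 21.9935 = 0.18833 u

0.188 u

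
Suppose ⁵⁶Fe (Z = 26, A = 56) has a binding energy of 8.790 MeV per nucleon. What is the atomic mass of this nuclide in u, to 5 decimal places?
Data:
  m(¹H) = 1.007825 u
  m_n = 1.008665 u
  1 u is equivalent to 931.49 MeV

55.93496 u

Total binding energy = 56 × 8.790 = 492.240 MeV
Mass defect = 492.240 MeV / (931.49 MeV/u) = 0.5284437 u
Constituent mass = 26(1.007825) + 30(1.008665) = 56.463400 u
Atomic mass = 56.463400 − 0.5284437 = 55.9349563 u ≈ 55.93496 u (to 5 decimal places)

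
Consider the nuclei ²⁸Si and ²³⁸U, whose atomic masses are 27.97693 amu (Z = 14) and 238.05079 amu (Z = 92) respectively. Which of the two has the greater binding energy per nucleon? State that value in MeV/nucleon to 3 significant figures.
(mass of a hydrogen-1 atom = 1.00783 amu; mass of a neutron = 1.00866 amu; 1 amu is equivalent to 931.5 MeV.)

²⁸Si; 8.45 MeV/nucleon

²⁸Si: Σm = 14(1.00783) + 14(1.00866) = 28.23086 amu; Δm = 0.25393 amu; E_B = 236.54 MeV; E_B/A = 8.448 MeV
²³⁸U: Σm = 92(1.00783) + 146(1.00866) = 239.98472 amu; Δm = 1.93393 amu; E_B = 1801.5 MeV; E_B/A = 7.569 MeV
²⁸Si has the higher binding energy per nucleon, so it is the more tightly bound nucleus.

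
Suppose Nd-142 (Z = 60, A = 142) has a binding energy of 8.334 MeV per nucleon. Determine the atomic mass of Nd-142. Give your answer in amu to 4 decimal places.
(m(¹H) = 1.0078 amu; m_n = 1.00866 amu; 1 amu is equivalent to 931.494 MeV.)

Total binding energy = 142 × 8.334 = 1183.428 MeV
Mass defect = 1183.428 MeV / (931.494 MeV/amu) = 1.270462 amu
Constituent mass = 60(1.0078) + 82(1.00866) = 143.17812 amu
Atomic mass = 143.17812 − 1.270462 = 141.907658 amu ≈ 141.9077 amu (to 4 decimal places)

141.9077 amu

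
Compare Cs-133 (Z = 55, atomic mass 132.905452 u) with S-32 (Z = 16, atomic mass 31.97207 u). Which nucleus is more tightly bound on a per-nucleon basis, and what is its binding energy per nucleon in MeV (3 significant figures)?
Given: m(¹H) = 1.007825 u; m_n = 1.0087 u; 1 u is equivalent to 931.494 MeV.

Cs-133: Σm = 55(1.007825) + 78(1.0087) = 134.108975 u; Δm = 1.203523 u; E_B = 1121.1 MeV; E_B/A = 8.429 MeV
S-32: Σm = 16(1.007825) + 16(1.0087) = 32.264400 u; Δm = 0.292330 u; E_B = 272.30 MeV; E_B/A = 8.509 MeV
S-32 has the higher binding energy per nucleon, so it is the more tightly bound nucleus.

S-32; 8.51 MeV/nucleon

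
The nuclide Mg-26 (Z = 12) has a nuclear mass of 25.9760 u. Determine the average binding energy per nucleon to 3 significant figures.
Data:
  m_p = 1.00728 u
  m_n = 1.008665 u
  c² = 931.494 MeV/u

Σm = 12·m_p + 14·m_n = 12.08736 + 14.121310 = 26.208670 u
Δm = 26.208670 − 25.9760 = 0.232670 u
Binding energy = Δm·c² = 0.232670 × 931.494 MeV/u = 216.731 MeV
Dividing by A = 26 gives 8.336 MeV per nucleon.

8.34 MeV/nucleon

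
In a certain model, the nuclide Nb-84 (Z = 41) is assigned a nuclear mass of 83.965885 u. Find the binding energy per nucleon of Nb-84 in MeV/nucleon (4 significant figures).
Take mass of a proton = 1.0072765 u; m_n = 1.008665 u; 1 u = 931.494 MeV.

7.818 MeV/nucleon

Z = 41, so N = A − Z = 84 − 41 = 43.
Total constituent mass: 41 × 1.0072765 + 43 × 1.008665 = 84.6709315 u
Δm = 84.6709315 − 83.965885 = 0.7050465 u
Binding energy = Δm·c² = 0.7050465 × 931.494 MeV/u = 656.747 MeV
Per nucleon: 656.747 / 84 = 7.818 MeV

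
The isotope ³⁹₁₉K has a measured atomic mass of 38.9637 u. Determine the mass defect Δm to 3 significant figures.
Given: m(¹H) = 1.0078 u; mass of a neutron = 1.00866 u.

0.358 u

Mass of separated nucleons = 19(1.0078) + 20(1.00866) = 19.1482 + 20.17320 = 39.32140 u
Mass defect Δm = 39.32140 − 38.9637 = 0.35770 u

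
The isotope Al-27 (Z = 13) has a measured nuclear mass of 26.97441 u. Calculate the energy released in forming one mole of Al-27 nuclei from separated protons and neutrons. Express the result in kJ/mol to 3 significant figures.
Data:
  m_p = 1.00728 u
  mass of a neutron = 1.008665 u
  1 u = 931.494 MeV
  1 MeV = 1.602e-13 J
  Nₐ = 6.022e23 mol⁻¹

Z = 13, so N = A − Z = 27 − 13 = 14.
Σm = 13·m_p + 14·m_n = 13.09464 + 14.121310 = 27.215950 u
The mass defect is 27.215950 − 26.97441 = 0.241540 u.
E_B = 0.241540 × 931.494 = 224.993 MeV
Per nucleus in joules: 224.993 MeV × 1.602e-13 J/MeV = 3.6044e-11 J
Per mole: 3.6044e-11 J × 6.022e23 mol⁻¹ = 2.1706e+13 J/mol

2.17e+10 kJ/mol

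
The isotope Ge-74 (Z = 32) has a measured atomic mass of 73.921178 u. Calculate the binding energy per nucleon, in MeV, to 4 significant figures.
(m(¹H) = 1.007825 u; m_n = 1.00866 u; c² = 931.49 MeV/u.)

8.723 MeV/nucleon

Mass of separated nucleons = 32(1.007825) + 42(1.00866) = 32.250400 + 42.36372 = 74.614120 u
Δm = 74.614120 − 73.921178 = 0.692942 u
Converting to energy: 0.692942 u × 931.49 MeV/u = 645.469 MeV
Dividing by A = 74 gives 8.723 MeV per nucleon.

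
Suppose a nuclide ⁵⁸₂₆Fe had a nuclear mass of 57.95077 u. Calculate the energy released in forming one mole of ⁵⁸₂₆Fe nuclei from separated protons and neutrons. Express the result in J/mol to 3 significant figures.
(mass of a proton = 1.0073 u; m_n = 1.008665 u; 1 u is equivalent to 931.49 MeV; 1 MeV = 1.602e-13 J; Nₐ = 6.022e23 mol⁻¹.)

4.64e+13 J/mol

The nucleus contains 26 protons and 58 − 26 = 32 neutrons.
Mass of separated nucleons = 26(1.0073) + 32(1.008665) = 26.1898 + 32.277280 = 58.467080 u
Mass defect Δm = 58.467080 − 57.95077 = 0.516310 u
Converting to energy: 0.516310 u × 931.49 MeV/u = 480.938 MeV
Per nucleus in joules: 480.938 MeV × 1.602e-13 J/MeV = 7.7046e-11 J
Per mole: 7.7046e-11 J × 6.022e23 mol⁻¹ = 4.6397e+13 J/mol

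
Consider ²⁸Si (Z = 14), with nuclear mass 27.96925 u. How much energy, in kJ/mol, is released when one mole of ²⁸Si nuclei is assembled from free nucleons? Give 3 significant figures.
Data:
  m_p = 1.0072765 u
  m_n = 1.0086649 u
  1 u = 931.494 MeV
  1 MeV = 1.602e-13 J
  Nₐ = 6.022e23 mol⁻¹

Total constituent mass: 14 × 1.0072765 + 14 × 1.0086649 = 28.2231796 u
The mass defect is 28.2231796 − 27.96925 = 0.2539296 u.
Binding energy = Δm·c² = 0.2539296 × 931.494 MeV/u = 236.534 MeV
Per nucleus in joules: 236.534 MeV × 1.602e-13 J/MeV = 3.7893e-11 J
Per mole: 3.7893e-11 J × 6.022e23 mol⁻¹ = 2.2819e+13 J/mol

2.28e+10 kJ/mol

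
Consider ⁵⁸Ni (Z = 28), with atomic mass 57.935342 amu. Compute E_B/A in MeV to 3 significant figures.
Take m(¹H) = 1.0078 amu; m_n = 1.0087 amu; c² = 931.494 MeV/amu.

8.74 MeV/nucleon

The nucleus contains 28 protons and 58 − 28 = 30 neutrons.
Σm = 28·m(¹H) + 30·m_n = 28.2184 + 30.2610 = 58.4794 amu
Δm = 58.4794 − 57.935342 = 0.544058 amu
Converting to energy: 0.544058 amu × 931.494 MeV/amu = 506.787 MeV
Per nucleon: 506.787 / 58 = 8.738 MeV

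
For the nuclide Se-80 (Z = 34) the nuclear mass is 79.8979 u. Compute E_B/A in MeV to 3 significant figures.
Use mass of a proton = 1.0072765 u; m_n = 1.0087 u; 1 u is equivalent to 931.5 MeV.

8.73 MeV/nucleon

Z = 34, so N = A − Z = 80 − 34 = 46.
Mass of separated nucleons = 34(1.0072765) + 46(1.0087) = 34.2474010 + 46.4002 = 80.6476010 u
Δm = 80.6476010 − 79.8979 = 0.7497010 u
Converting to energy: 0.7497010 u × 931.5 MeV/u = 698.346 MeV
Dividing by A = 80 gives 8.729 MeV per nucleon.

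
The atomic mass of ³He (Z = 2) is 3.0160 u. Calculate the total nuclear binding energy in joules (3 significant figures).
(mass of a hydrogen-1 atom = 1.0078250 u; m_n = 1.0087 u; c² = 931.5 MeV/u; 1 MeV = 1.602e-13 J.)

Mass of separated nucleons = 2(1.0078250) + 1(1.0087) = 2.0156500 + 1.0087 = 3.0243500 u
Δm = 3.0243500 − 3.0160 = 0.0083500 u
Converting to energy: 0.0083500 u × 931.5 MeV/u = 7.77803 MeV
In joules: 7.77803 MeV × 1.602e-13 J/MeV = 1.2460e-12 J

1.25e-12 J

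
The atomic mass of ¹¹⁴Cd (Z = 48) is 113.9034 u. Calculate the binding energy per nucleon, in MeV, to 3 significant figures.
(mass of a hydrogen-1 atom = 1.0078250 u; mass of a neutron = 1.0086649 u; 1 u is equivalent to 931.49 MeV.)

8.53 MeV/nucleon

Total constituent mass: 48 × 1.0078250 + 66 × 1.0086649 = 114.9474834 u
The mass defect is 114.9474834 − 113.9034 = 1.0440834 u.
Binding energy = Δm·c² = 1.0440834 × 931.49 MeV/u = 972.553 MeV
Dividing by A = 114 gives 8.531 MeV per nucleon.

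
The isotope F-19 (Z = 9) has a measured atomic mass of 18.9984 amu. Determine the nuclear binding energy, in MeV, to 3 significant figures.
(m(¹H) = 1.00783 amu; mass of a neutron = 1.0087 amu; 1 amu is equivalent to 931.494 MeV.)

148 MeV

Z = 9, so N = A − Z = 19 − 9 = 10.
Total constituent mass: 9 × 1.00783 + 10 × 1.0087 = 19.15747 amu
The mass defect is 19.15747 − 18.9984 = 0.15907 amu.
Binding energy = Δm·c² = 0.15907 × 931.494 MeV/amu = 148.173 MeV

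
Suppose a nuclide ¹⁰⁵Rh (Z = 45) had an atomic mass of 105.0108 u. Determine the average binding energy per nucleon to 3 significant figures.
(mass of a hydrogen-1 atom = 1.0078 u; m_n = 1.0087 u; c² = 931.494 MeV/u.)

7.65 MeV/nucleon

Z = 45, so N = A − Z = 105 − 45 = 60.
Σm = 45·m(¹H) + 60·m_n = 45.3510 + 60.5220 = 105.8730 u
Mass defect Δm = 105.8730 − 105.0108 = 0.8622 u
Binding energy = Δm·c² = 0.8622 × 931.494 MeV/u = 803.134 MeV
Per nucleon: 803.134 / 105 = 7.649 MeV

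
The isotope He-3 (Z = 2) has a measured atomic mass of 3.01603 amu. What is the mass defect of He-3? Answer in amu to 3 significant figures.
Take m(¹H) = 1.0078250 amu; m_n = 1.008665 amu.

With 2 protons and 1 neutrons (A = 3):
Mass of separated nucleons = 2(1.0078250) + 1(1.008665) = 2.0156500 + 1.008665 = 3.0243150 amu
Mass defect Δm = 3.0243150 − 3.01603 = 0.0082850 amu

0.00829 amu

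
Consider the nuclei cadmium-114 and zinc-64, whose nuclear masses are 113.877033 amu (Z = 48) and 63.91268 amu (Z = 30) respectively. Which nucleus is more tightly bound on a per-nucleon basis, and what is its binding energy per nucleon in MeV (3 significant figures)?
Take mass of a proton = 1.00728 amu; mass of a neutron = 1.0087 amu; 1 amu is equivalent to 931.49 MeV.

cadmium-114: Σm = 48(1.00728) + 66(1.0087) = 114.92364 amu; Δm = 1.046607 amu; E_B = 974.90 MeV; E_B/A = 8.552 MeV
zinc-64: Σm = 30(1.00728) + 34(1.0087) = 64.51420 amu; Δm = 0.60152 amu; E_B = 560.31 MeV; E_B/A = 8.7548 MeV
zinc-64 has the higher binding energy per nucleon, so it is the more tightly bound nucleus.

zinc-64; 8.75 MeV/nucleon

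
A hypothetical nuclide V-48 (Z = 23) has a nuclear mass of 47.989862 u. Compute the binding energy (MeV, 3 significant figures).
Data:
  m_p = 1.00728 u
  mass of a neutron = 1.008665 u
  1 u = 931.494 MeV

The nucleus contains 23 protons and 48 − 23 = 25 neutrons.
Total constituent mass: 23 × 1.00728 + 25 × 1.008665 = 48.384065 u
Δm = 48.384065 − 47.989862 = 0.394203 u
E_B = 0.394203 × 931.494 = 367.198 MeV

367 MeV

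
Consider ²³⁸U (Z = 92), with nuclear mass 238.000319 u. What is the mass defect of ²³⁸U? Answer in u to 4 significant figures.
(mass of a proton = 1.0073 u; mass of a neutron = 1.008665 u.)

1.936 u

With 92 protons and 146 neutrons (A = 238):
Mass of separated nucleons = 92(1.0073) + 146(1.008665) = 92.6716 + 147.265090 = 239.936690 u
The mass defect is 239.936690 − 238.000319 = 1.936371 u.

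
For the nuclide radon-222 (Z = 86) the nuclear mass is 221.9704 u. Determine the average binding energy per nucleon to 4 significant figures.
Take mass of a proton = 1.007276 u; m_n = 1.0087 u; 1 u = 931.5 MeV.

Z = 86, so N = A − Z = 222 − 86 = 136.
Mass of separated nucleons = 86(1.007276) + 136(1.0087) = 86.625736 + 137.1832 = 223.808936 u
Δm = 223.808936 − 221.9704 = 1.838536 u
E_B = 1.838536 × 931.5 = 1712.60 MeV
BE/A = 1712.60 MeV / 222 = 7.714 MeV/nucleon

7.714 MeV/nucleon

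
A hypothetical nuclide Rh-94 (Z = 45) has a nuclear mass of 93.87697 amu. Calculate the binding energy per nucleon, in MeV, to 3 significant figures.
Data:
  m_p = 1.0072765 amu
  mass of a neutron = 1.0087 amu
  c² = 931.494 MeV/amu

With 45 protons and 49 neutrons (A = 94):
Σm = 45·m_p + 49·m_n = 45.3274425 + 49.4263 = 94.7537425 amu
Δm = 94.7537425 − 93.87697 = 0.8767725 amu
E_B = 0.8767725 × 931.494 = 816.708 MeV
BE/A = 816.708 MeV / 94 = 8.688 MeV/nucleon

8.69 MeV/nucleon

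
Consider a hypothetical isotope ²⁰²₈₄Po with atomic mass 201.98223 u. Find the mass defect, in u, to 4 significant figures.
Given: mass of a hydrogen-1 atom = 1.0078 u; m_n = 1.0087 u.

The nucleus contains 84 protons and 202 − 84 = 118 neutrons.
Mass of separated nucleons = 84(1.0078) + 118(1.0087) = 84.6552 + 119.0266 = 203.6818 u
Mass defect Δm = 203.6818 − 201.98223 = 1.69957 u

1.700 u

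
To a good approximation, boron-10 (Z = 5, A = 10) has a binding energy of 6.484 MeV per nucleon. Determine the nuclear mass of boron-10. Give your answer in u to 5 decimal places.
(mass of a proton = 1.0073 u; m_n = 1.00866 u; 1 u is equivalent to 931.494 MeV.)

10.01019 u

Total binding energy = 10 × 6.484 = 64.840 MeV
Mass defect = 64.840 MeV / (931.494 MeV/u) = 0.0696086 u
Constituent mass = 5(1.0073) + 5(1.00866) = 10.07980 u
Nuclear mass = 10.07980 − 0.0696086 = 10.0101914 u ≈ 10.01019 u (to 5 decimal places)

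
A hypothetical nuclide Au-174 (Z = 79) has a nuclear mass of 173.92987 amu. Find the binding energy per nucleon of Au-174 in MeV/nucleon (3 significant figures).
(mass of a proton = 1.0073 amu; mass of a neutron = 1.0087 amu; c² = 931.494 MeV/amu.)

7.89 MeV/nucleon

Total constituent mass: 79 × 1.0073 + 95 × 1.0087 = 175.4032 amu
Δm = 175.4032 − 173.92987 = 1.47333 amu
E_B = 1.47333 × 931.494 = 1372.40 MeV
Dividing by A = 174 gives 7.887 MeV per nucleon.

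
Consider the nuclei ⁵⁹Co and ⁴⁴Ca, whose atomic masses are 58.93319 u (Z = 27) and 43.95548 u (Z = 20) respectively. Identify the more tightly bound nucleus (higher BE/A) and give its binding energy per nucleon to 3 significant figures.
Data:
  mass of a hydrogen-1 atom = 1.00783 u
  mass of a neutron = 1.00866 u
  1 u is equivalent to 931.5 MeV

⁵⁹Co; 8.77 MeV/nucleon

⁵⁹Co: Σm = 27(1.00783) + 32(1.00866) = 59.48853 u; Δm = 0.55534 u; E_B = 517.30 MeV; E_B/A = 8.768 MeV
⁴⁴Ca: Σm = 20(1.00783) + 24(1.00866) = 44.36444 u; Δm = 0.40896 u; E_B = 380.95 MeV; E_B/A = 8.658 MeV
⁵⁹Co has the higher binding energy per nucleon, so it is the more tightly bound nucleus.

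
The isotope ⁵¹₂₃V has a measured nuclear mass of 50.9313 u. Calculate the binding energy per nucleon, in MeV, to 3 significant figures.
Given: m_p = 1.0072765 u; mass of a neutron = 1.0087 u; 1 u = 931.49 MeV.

Total constituent mass: 23 × 1.0072765 + 28 × 1.0087 = 51.4109595 u
The mass defect is 51.4109595 − 50.9313 = 0.4796595 u.
E_B = 0.4796595 × 931.49 = 446.798 MeV
BE/A = 446.798 MeV / 51 = 8.761 MeV/nucleon

8.76 MeV/nucleon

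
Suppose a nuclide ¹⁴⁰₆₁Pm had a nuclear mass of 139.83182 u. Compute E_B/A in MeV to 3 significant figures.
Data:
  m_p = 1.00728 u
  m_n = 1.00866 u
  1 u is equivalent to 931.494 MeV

Z = 61, so N = A − Z = 140 − 61 = 79.
Total constituent mass: 61 × 1.00728 + 79 × 1.00866 = 141.12822 u
Δm = 141.12822 − 139.83182 = 1.29640 u
Binding energy = Δm·c² = 1.29640 × 931.494 MeV/u = 1207.59 MeV
Per nucleon: 1207.59 / 140 = 8.626 MeV

8.63 MeV/nucleon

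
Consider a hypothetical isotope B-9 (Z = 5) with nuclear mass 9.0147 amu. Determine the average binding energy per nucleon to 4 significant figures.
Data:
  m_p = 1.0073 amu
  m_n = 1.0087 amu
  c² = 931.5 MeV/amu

5.858 MeV/nucleon

The nucleus contains 5 protons and 9 − 5 = 4 neutrons.
Mass of separated nucleons = 5(1.0073) + 4(1.0087) = 5.0365 + 4.0348 = 9.0713 amu
The mass defect is 9.0713 − 9.0147 = 0.0566 amu.
Binding energy = Δm·c² = 0.0566 × 931.5 MeV/amu = 52.7229 MeV
Dividing by A = 9 gives 5.858 MeV per nucleon.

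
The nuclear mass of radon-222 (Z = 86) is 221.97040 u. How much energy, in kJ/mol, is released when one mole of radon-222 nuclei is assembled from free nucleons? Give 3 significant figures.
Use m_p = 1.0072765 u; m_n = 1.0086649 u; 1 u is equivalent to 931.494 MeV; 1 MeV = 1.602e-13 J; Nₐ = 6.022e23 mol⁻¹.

1.65e+11 kJ/mol

The nucleus contains 86 protons and 222 − 86 = 136 neutrons.
Mass of separated nucleons = 86(1.0072765) + 136(1.0086649) = 86.6257790 + 137.1784264 = 223.8042054 u
Δm = 223.8042054 − 221.97040 = 1.8338054 u
Converting to energy: 1.8338054 u × 931.494 MeV/u = 1708.18 MeV
Per nucleus in joules: 1708.18 MeV × 1.602e-13 J/MeV = 2.7365e-10 J
Per mole: 2.7365e-10 J × 6.022e23 mol⁻¹ = 1.6479e+14 J/mol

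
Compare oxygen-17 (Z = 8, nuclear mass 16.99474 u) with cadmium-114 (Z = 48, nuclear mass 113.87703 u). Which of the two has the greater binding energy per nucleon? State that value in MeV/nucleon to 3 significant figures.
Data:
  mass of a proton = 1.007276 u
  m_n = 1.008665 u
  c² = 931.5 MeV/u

oxygen-17: Σm = 8(1.007276) + 9(1.008665) = 17.136193 u; Δm = 0.141453 u; E_B = 131.76 MeV; E_B/A = 7.751 MeV
cadmium-114: Σm = 48(1.007276) + 66(1.008665) = 114.921138 u; Δm = 1.044108 u; E_B = 972.59 MeV; E_B/A = 8.531 MeV
cadmium-114 has the higher binding energy per nucleon, so it is the more tightly bound nucleus.

cadmium-114; 8.53 MeV/nucleon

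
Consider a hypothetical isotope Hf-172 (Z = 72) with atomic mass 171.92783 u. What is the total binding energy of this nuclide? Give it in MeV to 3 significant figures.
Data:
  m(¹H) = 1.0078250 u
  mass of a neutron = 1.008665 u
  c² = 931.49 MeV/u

The nucleus contains 72 protons and 172 − 72 = 100 neutrons.
Mass of separated nucleons = 72(1.0078250) + 100(1.008665) = 72.5634000 + 100.866500 = 173.4299000 u
Δm = 173.4299000 − 171.92783 = 1.5020700 u
Binding energy = Δm·c² = 1.5020700 × 931.49 MeV/u = 1399.16 MeV

1400 MeV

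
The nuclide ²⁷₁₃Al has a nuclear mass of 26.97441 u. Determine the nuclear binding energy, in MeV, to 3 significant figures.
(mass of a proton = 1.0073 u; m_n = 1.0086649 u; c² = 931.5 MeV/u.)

The nucleus contains 13 protons and 27 − 13 = 14 neutrons.
Σm = 13·m_p + 14·m_n = 13.0949 + 14.1213086 = 27.2162086 u
Δm = 27.2162086 − 26.97441 = 0.2417986 u
Binding energy = Δm·c² = 0.2417986 × 931.5 MeV/u = 225.235 MeV

225 MeV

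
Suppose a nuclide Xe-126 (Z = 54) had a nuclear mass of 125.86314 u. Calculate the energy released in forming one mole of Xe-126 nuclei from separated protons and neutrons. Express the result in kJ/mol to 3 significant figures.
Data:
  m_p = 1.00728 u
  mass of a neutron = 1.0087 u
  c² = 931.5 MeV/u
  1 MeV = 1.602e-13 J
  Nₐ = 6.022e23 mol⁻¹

Σm = 54·m_p + 72·m_n = 54.39312 + 72.6264 = 127.01952 u
The mass defect is 127.01952 − 125.86314 = 1.15638 u.
Binding energy = Δm·c² = 1.15638 × 931.5 MeV/u = 1077.17 MeV
Per nucleus in joules: 1077.17 MeV × 1.602e-13 J/MeV = 1.7256e-10 J
Per mole: 1.7256e-10 J × 6.022e23 mol⁻¹ = 1.0392e+14 J/mol

1.04e+11 kJ/mol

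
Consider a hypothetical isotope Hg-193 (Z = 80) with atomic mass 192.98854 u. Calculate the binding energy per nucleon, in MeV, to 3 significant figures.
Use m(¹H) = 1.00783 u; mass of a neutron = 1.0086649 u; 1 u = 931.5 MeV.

The nucleus contains 80 protons and 193 − 80 = 113 neutrons.
Mass of separated nucleons = 80(1.00783) + 113(1.0086649) = 80.62640 + 113.9791337 = 194.6055337 u
Δm = 194.6055337 − 192.98854 = 1.6169937 u
Converting to energy: 1.6169937 u × 931.5 MeV/u = 1506.23 MeV
BE/A = 1506.23 MeV / 193 = 7.804 MeV/nucleon

7.80 MeV/nucleon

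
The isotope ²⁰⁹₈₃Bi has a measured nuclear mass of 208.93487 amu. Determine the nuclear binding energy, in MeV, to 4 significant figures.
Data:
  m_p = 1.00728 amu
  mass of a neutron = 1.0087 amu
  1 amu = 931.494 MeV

Z = 83, so N = A − Z = 209 − 83 = 126.
Σm = 83·m_p + 126·m_n = 83.60424 + 127.0962 = 210.70044 amu
Δm = 210.70044 − 208.93487 = 1.76557 amu
E_B = 1.76557 × 931.494 = 1644.62 MeV

1645 MeV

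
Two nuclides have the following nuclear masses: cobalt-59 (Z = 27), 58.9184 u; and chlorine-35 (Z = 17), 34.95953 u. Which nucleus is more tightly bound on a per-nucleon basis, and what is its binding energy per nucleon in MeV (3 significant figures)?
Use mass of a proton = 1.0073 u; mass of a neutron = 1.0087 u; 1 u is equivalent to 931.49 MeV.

cobalt-59: Σm = 27(1.0073) + 32(1.0087) = 59.4755 u; Δm = 0.5571 u; E_B = 518.93 MeV; E_B/A = 8.795 MeV
chlorine-35: Σm = 17(1.0073) + 18(1.0087) = 35.2807 u; Δm = 0.32117 u; E_B = 299.17 MeV; E_B/A = 8.548 MeV
cobalt-59 has the higher binding energy per nucleon, so it is the more tightly bound nucleus.

cobalt-59; 8.80 MeV/nucleon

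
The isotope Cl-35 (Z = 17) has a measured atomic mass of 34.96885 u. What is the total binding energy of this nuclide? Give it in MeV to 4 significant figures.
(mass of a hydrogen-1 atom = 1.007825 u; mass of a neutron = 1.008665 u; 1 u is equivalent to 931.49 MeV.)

298.2 MeV

Mass of separated nucleons = 17(1.007825) + 18(1.008665) = 17.133025 + 18.155970 = 35.288995 u
The mass defect is 35.288995 − 34.96885 = 0.320145 u.
E_B = 0.320145 × 931.49 = 298.212 MeV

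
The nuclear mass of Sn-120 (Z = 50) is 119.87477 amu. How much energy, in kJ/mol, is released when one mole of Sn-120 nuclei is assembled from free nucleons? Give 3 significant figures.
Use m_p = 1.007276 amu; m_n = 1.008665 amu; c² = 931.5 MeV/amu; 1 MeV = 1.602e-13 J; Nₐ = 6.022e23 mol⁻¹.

9.85e+10 kJ/mol

The nucleus contains 50 protons and 120 − 50 = 70 neutrons.
Σm = 50·m_p + 70·m_n = 50.363800 + 70.606550 = 120.970350 amu
Mass defect Δm = 120.970350 − 119.87477 = 1.095580 amu
Converting to energy: 1.095580 amu × 931.5 MeV/amu = 1020.53 MeV
Per nucleus in joules: 1020.53 MeV × 1.602e-13 J/MeV = 1.6349e-10 J
Per mole: 1.6349e-10 J × 6.022e23 mol⁻¹ = 9.8454e+13 J/mol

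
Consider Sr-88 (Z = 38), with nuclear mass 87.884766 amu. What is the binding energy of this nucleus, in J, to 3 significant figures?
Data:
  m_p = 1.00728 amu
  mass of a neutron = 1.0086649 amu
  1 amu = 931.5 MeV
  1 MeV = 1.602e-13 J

1.23e-10 J

The nucleus contains 38 protons and 88 − 38 = 50 neutrons.
Total constituent mass: 38 × 1.00728 + 50 × 1.0086649 = 88.7098850 amu
The mass defect is 88.7098850 − 87.884766 = 0.8251190 amu.
Binding energy = Δm·c² = 0.8251190 × 931.5 MeV/amu = 768.598 MeV
In joules: 768.598 MeV × 1.602e-13 J/MeV = 1.2313e-10 J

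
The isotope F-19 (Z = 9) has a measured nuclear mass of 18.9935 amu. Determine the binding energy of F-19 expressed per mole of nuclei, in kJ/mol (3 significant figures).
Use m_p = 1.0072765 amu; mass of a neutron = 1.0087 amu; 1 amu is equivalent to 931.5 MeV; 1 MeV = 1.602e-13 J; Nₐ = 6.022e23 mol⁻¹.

Mass of separated nucleons = 9(1.0072765) + 10(1.0087) = 9.0654885 + 10.0870 = 19.1524885 amu
Δm = 19.1524885 − 18.9935 = 0.1589885 amu
Binding energy = Δm·c² = 0.1589885 × 931.5 MeV/amu = 148.098 MeV
Per nucleus in joules: 148.098 MeV × 1.602e-13 J/MeV = 2.3725e-11 J
Per mole: 2.3725e-11 J × 6.022e23 mol⁻¹ = 1.4287e+13 J/mol

1.43e+10 kJ/mol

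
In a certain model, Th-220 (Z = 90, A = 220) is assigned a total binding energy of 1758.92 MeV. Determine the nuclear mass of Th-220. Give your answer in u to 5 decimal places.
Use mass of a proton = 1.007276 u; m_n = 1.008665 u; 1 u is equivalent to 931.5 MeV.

219.89302 u

Mass defect = 1758.92 MeV / (931.5 MeV/u) = 1.8882662 u
Constituent mass = 90(1.007276) + 130(1.008665) = 221.781290 u
Nuclear mass = 221.781290 − 1.8882662 = 219.8930238 u ≈ 219.89302 u (to 5 decimal places)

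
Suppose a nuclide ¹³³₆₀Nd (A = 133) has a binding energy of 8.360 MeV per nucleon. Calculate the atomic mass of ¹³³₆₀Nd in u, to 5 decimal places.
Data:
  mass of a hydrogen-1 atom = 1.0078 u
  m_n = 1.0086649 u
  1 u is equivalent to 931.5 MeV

132.90689 u

Total binding energy = 133 × 8.360 = 1111.880 MeV
Mass defect = 1111.880 MeV / (931.5 MeV/u) = 1.1936447 u
Constituent mass = 60(1.0078) + 73(1.0086649) = 134.1005377 u
Atomic mass = 134.1005377 − 1.1936447 = 132.9068930 u ≈ 132.90689 u (to 5 decimal places)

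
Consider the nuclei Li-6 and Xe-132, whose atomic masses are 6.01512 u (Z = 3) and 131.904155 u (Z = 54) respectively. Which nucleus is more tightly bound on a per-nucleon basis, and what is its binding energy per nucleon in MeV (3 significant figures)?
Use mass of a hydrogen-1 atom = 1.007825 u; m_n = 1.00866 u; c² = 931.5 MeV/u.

Xe-132; 8.42 MeV/nucleon

Li-6: Σm = 3(1.007825) + 3(1.00866) = 6.049455 u; Δm = 0.034335 u; E_B = 31.983 MeV; E_B/A = 5.331 MeV
Xe-132: Σm = 54(1.007825) + 78(1.00866) = 133.098030 u; Δm = 1.193875 u; E_B = 1112.095 MeV; E_B/A = 8.42496 MeV
Xe-132 has the higher binding energy per nucleon, so it is the more tightly bound nucleus.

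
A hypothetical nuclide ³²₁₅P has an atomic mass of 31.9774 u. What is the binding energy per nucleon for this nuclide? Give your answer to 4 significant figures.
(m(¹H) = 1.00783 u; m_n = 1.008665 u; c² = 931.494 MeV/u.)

With 15 protons and 17 neutrons (A = 32):
Mass of separated nucleons = 15(1.00783) + 17(1.008665) = 15.11745 + 17.147305 = 32.264755 u
The mass defect is 32.264755 − 31.9774 = 0.287355 u.
E_B = 0.287355 × 931.494 = 267.669 MeV
BE/A = 267.669 MeV / 32 = 8.365 MeV/nucleon

8.365 MeV/nucleon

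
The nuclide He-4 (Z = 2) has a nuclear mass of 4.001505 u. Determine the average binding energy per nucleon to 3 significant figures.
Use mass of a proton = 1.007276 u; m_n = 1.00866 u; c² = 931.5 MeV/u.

7.07 MeV/nucleon

The nucleus contains 2 protons and 4 − 2 = 2 neutrons.
Σm = 2·m_p + 2·m_n = 2.014552 + 2.01732 = 4.031872 u
The mass defect is 4.031872 − 4.001505 = 0.030367 u.
Converting to energy: 0.030367 u × 931.5 MeV/u = 28.2869 MeV
Per nucleon: 28.2869 / 4 = 7.072 MeV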